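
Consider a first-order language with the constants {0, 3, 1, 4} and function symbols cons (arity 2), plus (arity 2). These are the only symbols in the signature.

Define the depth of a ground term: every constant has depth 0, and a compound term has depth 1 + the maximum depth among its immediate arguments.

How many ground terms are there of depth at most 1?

If N_k denotes the number of depth-≤k ground terms, the 4 constants give N_0 = 4, and each function symbol of arity r contributes N_{k-1}^r new terms at level k: N_k = 4 + N_{k-1}^2 + N_{k-1}^2.
N_0 = 4
N_1 = 4 + 4^2 + 4^2 = 36

36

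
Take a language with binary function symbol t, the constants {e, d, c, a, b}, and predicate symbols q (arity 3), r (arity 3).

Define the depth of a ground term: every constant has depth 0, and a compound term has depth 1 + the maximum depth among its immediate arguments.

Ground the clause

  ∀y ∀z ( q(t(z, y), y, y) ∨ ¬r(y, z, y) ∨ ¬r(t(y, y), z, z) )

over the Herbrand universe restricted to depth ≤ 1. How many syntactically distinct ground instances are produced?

900

Ground terms of depth ≤ 1:
  Write N_k for the number of ground terms of depth ≤ k. A term of depth ≤ k is either a constant or a function symbol applied to arguments of depth ≤ k−1, so N_k = 5 + N_{k-1}^2.
  N_0 = 5
  N_1 = 5 + 5^2 = 30
So there are 30 ground terms available for substitution.
The clause has 2 distinct variables (y, z), each appearing in the body. In the free term algebra distinct substitutions yield syntactically distinct ground instances.
Number of ground instances = 30^2 = 900.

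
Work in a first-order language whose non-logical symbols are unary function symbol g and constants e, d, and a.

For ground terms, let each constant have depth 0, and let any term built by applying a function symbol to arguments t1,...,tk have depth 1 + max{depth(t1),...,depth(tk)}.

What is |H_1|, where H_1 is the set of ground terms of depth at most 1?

Write N_k for the number of ground terms of depth ≤ k. A term of depth ≤ k is either a constant or a function symbol applied to arguments of depth ≤ k−1, so N_k = 3 + N_{k-1}.
N_0 = 3
N_1 = 3 + 3 = 6

6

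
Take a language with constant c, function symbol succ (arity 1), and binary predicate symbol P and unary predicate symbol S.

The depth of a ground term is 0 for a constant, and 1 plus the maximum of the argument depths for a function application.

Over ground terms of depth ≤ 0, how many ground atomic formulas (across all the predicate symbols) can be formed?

2

First count ground terms of depth ≤ 0.
Let N_k count ground terms of depth at most k. Each non-constant term of depth ≤ k is some function symbol applied to depth-≤(k−1) arguments, giving N_k = 1 + N_{k-1}.
N_0 = 1
Explicitly: c.
So |H| = 1.
Each predicate of arity r yields |H|^r ground atoms (one per choice of an r-tuple from H):
  P: 1^2 = 1;  S: 1
Total ground atoms: 1 + 1 = 2.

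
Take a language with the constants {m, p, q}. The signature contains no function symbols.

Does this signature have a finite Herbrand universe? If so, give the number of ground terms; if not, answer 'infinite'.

3

There are no function symbols, so every ground term is one of the 3 constants.
The Herbrand universe is {m, p, q}, which is finite with 3 elements.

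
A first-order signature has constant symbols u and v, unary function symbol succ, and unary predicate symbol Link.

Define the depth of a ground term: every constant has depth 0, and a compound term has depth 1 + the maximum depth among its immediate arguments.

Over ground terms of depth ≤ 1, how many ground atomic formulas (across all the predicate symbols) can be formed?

4

First count ground terms of depth ≤ 1.
Let N_k = |{terms of depth ≤ k}|. Then N_0 = 2 and N_k = 2 + N_{k-1} for k ≥ 1 (one summand per function symbol, arity giving the exponent).
N_0 = 2
N_1 = 2 + 2 = 4
Explicitly: u, v, succ(u), succ(v).
So |H| = 4.
Ground atoms are formed by filling each argument slot of a predicate with a term from H, so an r-ary predicate gives |H|^r atoms:
  Link: 4
Total ground atoms: 4.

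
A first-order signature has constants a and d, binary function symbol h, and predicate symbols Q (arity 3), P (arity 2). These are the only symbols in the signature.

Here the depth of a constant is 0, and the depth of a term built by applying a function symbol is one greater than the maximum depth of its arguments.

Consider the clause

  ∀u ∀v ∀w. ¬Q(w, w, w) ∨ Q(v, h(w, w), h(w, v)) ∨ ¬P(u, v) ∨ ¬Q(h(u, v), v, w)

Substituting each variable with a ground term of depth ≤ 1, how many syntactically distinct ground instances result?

Ground terms of depth ≤ 1:
  If N_k denotes the number of depth-≤k ground terms, the 2 constants give N_0 = 2, and each function symbol of arity r contributes N_{k-1}^r new terms at level k: N_k = 2 + N_{k-1}^2.
  N_0 = 2
  N_1 = 2 + 2^2 = 6
So there are 6 ground terms available for substitution.
Each of u, v, w ranges independently over the available ground terms, and distinct assignments produce distinct instances.
Number of ground instances = 6^3 = 216.

216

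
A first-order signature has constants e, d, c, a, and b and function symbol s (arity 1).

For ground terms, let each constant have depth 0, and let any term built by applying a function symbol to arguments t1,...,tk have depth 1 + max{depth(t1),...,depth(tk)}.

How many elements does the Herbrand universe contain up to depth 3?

If N_k denotes the number of depth-≤k ground terms, the 5 constants give N_0 = 5, and each function symbol of arity r contributes N_{k-1}^r new terms at level k: N_k = 5 + N_{k-1}.
N_0 = 5
N_1 = 5 + 5 = 10
N_2 = 5 + 10 = 15
N_3 = 5 + 15 = 20

20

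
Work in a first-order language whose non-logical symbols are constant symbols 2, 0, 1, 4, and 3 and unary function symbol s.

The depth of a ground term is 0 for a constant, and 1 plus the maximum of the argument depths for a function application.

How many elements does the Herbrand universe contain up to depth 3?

Let N_k = |{terms of depth ≤ k}|. Then N_0 = 5 and N_k = 5 + N_{k-1} for k ≥ 1 (one summand per function symbol, arity giving the exponent).
N_0 = 5
N_1 = 5 + 5 = 10
N_2 = 5 + 10 = 15
N_3 = 5 + 15 = 20

20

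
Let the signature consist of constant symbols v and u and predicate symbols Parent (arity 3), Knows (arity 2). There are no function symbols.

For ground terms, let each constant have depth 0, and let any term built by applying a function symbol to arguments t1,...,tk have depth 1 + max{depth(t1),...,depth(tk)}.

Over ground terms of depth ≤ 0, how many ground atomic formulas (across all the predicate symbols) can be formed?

First count ground terms of depth ≤ 0.
With no function symbols every ground term is a constant, so there are exactly 2 ground terms at every depth bound.
N_0 = 2
Explicitly: v, u.
So |H| = 2.
Each predicate of arity r yields |H|^r ground atoms (one per choice of an r-tuple from H):
  Parent: 2^3 = 8;  Knows: 2^2 = 4
Total ground atoms: 8 + 4 = 12.

12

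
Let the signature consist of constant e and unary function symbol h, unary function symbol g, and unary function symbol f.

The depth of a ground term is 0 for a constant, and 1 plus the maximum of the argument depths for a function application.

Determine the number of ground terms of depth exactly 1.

Let N_k count ground terms of depth at most k. Each non-constant term of depth ≤ k is some function symbol applied to depth-≤(k−1) arguments, giving N_k = 1 + N_{k-1} + N_{k-1} + N_{k-1}.
N_0 = 1
N_1 = 1 + 1 + 1 + 1 = 4
Terms of depth exactly 1: N_1 − N_0 = 4 − 1 = 3.

3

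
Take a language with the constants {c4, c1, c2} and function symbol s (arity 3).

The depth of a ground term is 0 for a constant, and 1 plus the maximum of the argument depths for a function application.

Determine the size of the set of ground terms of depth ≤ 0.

If N_k denotes the number of depth-≤k ground terms, the 3 constants give N_0 = 3, and each function symbol of arity r contributes N_{k-1}^r new terms at level k: N_k = 3 + N_{k-1}^3.
N_0 = 3
Explicitly: c4, c1, c2.

3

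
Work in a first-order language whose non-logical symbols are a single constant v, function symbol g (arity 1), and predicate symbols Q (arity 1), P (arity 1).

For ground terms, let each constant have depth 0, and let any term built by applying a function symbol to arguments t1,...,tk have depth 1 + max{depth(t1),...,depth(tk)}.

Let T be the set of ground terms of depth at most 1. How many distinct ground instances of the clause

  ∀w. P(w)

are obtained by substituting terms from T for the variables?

Ground terms of depth ≤ 1:
  Let N_k count ground terms of depth at most k. Each non-constant term of depth ≤ k is some function symbol applied to depth-≤(k−1) arguments, giving N_k = 1 + N_{k-1}.
  N_0 = 1
  N_1 = 1 + 1 = 2
  Explicitly: v, g(v).
So there are 2 ground terms available for substitution.
There is 1 variable to instantiate (w),  occurring in at least one literal, so different choices give different ground instances.
Number of ground instances = 2.

2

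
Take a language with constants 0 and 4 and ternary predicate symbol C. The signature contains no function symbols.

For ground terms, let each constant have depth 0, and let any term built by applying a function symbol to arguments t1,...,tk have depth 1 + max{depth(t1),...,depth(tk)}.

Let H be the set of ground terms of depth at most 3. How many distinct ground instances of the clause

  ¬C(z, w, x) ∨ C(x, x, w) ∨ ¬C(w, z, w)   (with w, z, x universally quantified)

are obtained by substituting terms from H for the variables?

8

Ground terms of depth ≤ 3:
  With no function symbols every ground term is a constant, so there are exactly 2 ground terms at every depth bound.
  N_0 = 2
  N_1 = 2
  N_2 = 2
  N_3 = 2
So there are 2 ground terms available for substitution.
Each of w, z, x ranges independently over the available ground terms, and distinct assignments produce distinct instances.
Number of ground instances = 2^3 = 8.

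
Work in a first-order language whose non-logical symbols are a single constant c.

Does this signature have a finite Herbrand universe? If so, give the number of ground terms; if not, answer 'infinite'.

1

There are no function symbols, so the only ground term is the single constant.
The Herbrand universe is {c}, finite with 1 element.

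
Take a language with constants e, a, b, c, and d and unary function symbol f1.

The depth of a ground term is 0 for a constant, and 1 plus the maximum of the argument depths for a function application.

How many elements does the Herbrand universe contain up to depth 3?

Write N_k for the number of ground terms of depth ≤ k. A term of depth ≤ k is either a constant or a function symbol applied to arguments of depth ≤ k−1, so N_k = 5 + N_{k-1}.
N_0 = 5
N_1 = 5 + 5 = 10
N_2 = 5 + 10 = 15
N_3 = 5 + 15 = 20

20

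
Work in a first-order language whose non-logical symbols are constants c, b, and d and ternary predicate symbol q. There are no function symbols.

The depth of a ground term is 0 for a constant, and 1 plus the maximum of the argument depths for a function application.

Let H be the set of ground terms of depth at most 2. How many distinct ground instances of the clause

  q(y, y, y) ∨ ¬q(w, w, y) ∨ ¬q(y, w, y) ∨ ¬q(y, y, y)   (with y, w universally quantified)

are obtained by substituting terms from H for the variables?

9

Ground terms of depth ≤ 2:
  With no function symbols every ground term is a constant, so there are exactly 3 ground terms at every depth bound.
  N_0 = 3
  N_1 = 3
  N_2 = 3
So there are 3 ground terms available for substitution.
The clause has 2 distinct variables (y, w), each appearing in the body. In the free term algebra distinct substitutions yield syntactically distinct ground instances.
Number of ground instances = 3^2 = 9.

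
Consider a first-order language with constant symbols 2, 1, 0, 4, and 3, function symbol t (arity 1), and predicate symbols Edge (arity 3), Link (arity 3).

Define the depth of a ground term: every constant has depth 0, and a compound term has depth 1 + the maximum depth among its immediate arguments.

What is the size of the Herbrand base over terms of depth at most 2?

6750

First count ground terms of depth ≤ 2.
Let N_k count ground terms of depth at most k. Each non-constant term of depth ≤ k is some function symbol applied to depth-≤(k−1) arguments, giving N_k = 5 + N_{k-1}.
N_0 = 5
N_1 = 5 + 5 = 10
N_2 = 5 + 10 = 15
So |H| = 15.
Ground atoms are formed by filling each argument slot of a predicate with a term from H, so an r-ary predicate gives |H|^r atoms:
  Edge: 15^3 = 3375;  Link: 15^3 = 3375
Total ground atoms: 3375 + 3375 = 6750.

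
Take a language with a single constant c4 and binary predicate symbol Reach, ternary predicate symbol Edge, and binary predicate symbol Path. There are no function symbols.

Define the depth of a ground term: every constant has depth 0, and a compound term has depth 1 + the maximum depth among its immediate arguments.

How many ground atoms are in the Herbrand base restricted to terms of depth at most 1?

First count ground terms of depth ≤ 1.
With no function symbols every ground term is a constant, so there is exactly 1 ground term at every depth bound.
N_0 = 1
N_1 = 1
Explicitly: c4.
So |H| = 1.
Each predicate of arity r yields |H|^r ground atoms (one per choice of an r-tuple from H):
  Reach: 1^2 = 1;  Edge: 1^3 = 1;  Path: 1^2 = 1
Total ground atoms: 1 + 1 + 1 = 3.

3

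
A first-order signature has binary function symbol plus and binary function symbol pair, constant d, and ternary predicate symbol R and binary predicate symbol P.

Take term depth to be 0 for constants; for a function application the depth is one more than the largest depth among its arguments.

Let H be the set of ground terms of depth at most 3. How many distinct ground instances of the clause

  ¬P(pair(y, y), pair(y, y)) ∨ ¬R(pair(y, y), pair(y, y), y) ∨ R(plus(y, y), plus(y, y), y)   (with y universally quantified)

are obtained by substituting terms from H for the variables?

723

Ground terms of depth ≤ 3:
  Count level by level. With function symbols plus/2, pair/2, the terms of depth ≤ k are the 1 constant together with each function applied to depth-≤(k−1) tuples, so N_k = 1 + N_{k-1}^2 + N_{k-1}^2.
  N_0 = 1
  N_1 = 1 + 1^2 + 1^2 = 3
  N_2 = 1 + 3^2 + 3^2 = 19
  N_3 = 1 + 19^2 + 19^2 = 723
So there are 723 ground terms available for substitution.
There is 1 variable to instantiate (y),  occurring in at least one literal, so different choices give different ground instances.
Number of ground instances = 723.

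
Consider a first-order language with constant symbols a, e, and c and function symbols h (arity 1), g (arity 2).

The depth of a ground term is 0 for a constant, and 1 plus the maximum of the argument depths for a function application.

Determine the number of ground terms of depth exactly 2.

228

Write N_k for the number of ground terms of depth ≤ k. A term of depth ≤ k is either a constant or a function symbol applied to arguments of depth ≤ k−1, so N_k = 3 + N_{k-1} + N_{k-1}^2.
N_0 = 3
N_1 = 3 + 3 + 3^2 = 15
N_2 = 3 + 15 + 15^2 = 243
Terms of depth exactly 2: N_2 − N_1 = 243 − 15 = 228.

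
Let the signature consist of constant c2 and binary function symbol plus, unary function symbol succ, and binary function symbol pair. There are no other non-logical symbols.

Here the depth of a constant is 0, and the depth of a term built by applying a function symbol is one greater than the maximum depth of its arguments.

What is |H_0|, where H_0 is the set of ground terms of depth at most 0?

If N_k denotes the number of depth-≤k ground terms, the 1 constant gives N_0 = 1, and each function symbol of arity r contributes N_{k-1}^r new terms at level k: N_k = 1 + N_{k-1}^2 + N_{k-1} + N_{k-1}^2.
N_0 = 1

1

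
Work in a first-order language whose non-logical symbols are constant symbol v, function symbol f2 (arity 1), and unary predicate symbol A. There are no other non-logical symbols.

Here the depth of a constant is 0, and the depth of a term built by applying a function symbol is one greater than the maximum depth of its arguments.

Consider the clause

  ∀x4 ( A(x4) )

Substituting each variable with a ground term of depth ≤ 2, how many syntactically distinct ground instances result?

Ground terms of depth ≤ 2:
  If N_k denotes the number of depth-≤k ground terms, the 1 constant gives N_0 = 1, and each function symbol of arity r contributes N_{k-1}^r new terms at level k: N_k = 1 + N_{k-1}.
  N_0 = 1
  N_1 = 1 + 1 = 2
  N_2 = 1 + 2 = 3
  Explicitly: v, f2(v), f2(f2(v)).
So there are 3 ground terms available for substitution.
The clause has 1 distinct variable (x4), which appears in the body. In the free term algebra distinct substitutions yield syntactically distinct ground instances.
Number of ground instances = 3.

3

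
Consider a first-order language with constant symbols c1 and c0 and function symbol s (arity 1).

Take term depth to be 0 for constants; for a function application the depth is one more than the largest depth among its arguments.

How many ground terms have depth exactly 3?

If N_k denotes the number of depth-≤k ground terms, the 2 constants give N_0 = 2, and each function symbol of arity r contributes N_{k-1}^r new terms at level k: N_k = 2 + N_{k-1}.
N_0 = 2
N_1 = 2 + 2 = 4
N_2 = 2 + 4 = 6
N_3 = 2 + 6 = 8
Terms of depth exactly 3: N_3 − N_2 = 8 − 6 = 2.

2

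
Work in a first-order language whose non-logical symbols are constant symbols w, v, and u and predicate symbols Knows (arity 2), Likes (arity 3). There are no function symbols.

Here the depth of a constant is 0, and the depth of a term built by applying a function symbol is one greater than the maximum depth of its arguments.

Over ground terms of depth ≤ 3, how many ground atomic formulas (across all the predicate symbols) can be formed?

First count ground terms of depth ≤ 3.
With no function symbols every ground term is a constant, so there are exactly 3 ground terms at every depth bound.
N_0 = 3
N_1 = 3
N_2 = 3
N_3 = 3
Explicitly: w, v, u.
So |H| = 3.
A ground atom is a predicate applied to a tuple of terms from H, so the count is the sum over predicates of |H|^arity:
  Knows: 3^2 = 9;  Likes: 3^3 = 27
Total ground atoms: 9 + 27 = 36.

36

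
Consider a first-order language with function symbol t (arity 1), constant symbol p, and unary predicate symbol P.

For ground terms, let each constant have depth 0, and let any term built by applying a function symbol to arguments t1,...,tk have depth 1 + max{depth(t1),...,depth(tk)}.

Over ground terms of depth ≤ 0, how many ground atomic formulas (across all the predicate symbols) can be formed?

First count ground terms of depth ≤ 0.
Let N_k count ground terms of depth at most k. Each non-constant term of depth ≤ k is some function symbol applied to depth-≤(k−1) arguments, giving N_k = 1 + N_{k-1}.
N_0 = 1
Explicitly: p.
So |H| = 1.
A ground atom is a predicate applied to a tuple of terms from H, so the count is the sum over predicates of |H|^arity:
  P: 1
Total ground atoms: 1.

1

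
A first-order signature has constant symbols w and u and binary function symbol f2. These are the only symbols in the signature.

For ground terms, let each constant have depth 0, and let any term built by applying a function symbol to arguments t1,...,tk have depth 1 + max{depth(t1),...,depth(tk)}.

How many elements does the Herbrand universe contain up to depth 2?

38

Let N_k = |{terms of depth ≤ k}|. Then N_0 = 2 and N_k = 2 + N_{k-1}^2 for k ≥ 1 (one summand per function symbol, arity giving the exponent).
N_0 = 2
N_1 = 2 + 2^2 = 6
N_2 = 2 + 6^2 = 38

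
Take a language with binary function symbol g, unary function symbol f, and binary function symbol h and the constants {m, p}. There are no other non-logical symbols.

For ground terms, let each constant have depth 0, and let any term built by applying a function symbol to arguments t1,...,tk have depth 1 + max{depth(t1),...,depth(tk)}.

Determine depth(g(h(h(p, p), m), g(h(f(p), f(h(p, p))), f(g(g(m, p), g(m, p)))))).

5

depth(h(p, p)) = 1 + max(0, 0) = 1
depth(h(h(p, p), m)) = 1 + max(1, 0) = 2
depth(f(p)) = 1 + depth(p) = 1 + 0 = 1
depth(f(h(p, p))) = 1 + depth(h(p, p)) = 1 + 1 = 2
depth(h(f(p), f(h(p, p)))) = 1 + max(1, 2) = 3
depth(g(m, p)) = 1 + max(0, 0) = 1
depth(g(g(m, p), g(m, p))) = 1 + max(1, 1) = 2
depth(f(g(g(m, p), g(m, p)))) = 1 + depth(g(g(m, p), g(m, p))) = 1 + 2 = 3
depth(g(h(f(p), f(h(p, p))), f(g(g(m, p), g(m, p))))) = 1 + max(3, 3) = 4
depth(g(h(h(p, p), m), g(h(f(p), f(h(p, p))), f(g(g(m, p), g(m, p)))))) = 1 + max(2, 4) = 5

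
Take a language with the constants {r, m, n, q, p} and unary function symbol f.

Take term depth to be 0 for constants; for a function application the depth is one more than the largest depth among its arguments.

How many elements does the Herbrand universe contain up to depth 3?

Let N_k count ground terms of depth at most k. Each non-constant term of depth ≤ k is some function symbol applied to depth-≤(k−1) arguments, giving N_k = 5 + N_{k-1}.
N_0 = 5
N_1 = 5 + 5 = 10
N_2 = 5 + 10 = 15
N_3 = 5 + 15 = 20

20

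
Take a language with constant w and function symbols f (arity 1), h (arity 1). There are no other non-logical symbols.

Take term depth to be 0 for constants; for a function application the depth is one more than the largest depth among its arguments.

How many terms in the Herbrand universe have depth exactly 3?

If N_k denotes the number of depth-≤k ground terms, the 1 constant gives N_0 = 1, and each function symbol of arity r contributes N_{k-1}^r new terms at level k: N_k = 1 + N_{k-1} + N_{k-1}.
N_0 = 1
N_1 = 1 + 1 + 1 = 3
N_2 = 1 + 3 + 3 = 7
N_3 = 1 + 7 + 7 = 15
Terms of depth exactly 3: N_3 − N_2 = 15 − 7 = 8.

8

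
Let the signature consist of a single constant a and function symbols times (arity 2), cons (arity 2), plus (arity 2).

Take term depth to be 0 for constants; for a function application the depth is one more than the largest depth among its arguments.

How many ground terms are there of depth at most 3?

Let N_k count ground terms of depth at most k. Each non-constant term of depth ≤ k is some function symbol applied to depth-≤(k−1) arguments, giving N_k = 1 + N_{k-1}^2 + N_{k-1}^2 + N_{k-1}^2.
N_0 = 1
N_1 = 1 + 1^2 + 1^2 + 1^2 = 4
N_2 = 1 + 4^2 + 4^2 + 4^2 = 49
N_3 = 1 + 49^2 + 49^2 + 49^2 = 7204

7204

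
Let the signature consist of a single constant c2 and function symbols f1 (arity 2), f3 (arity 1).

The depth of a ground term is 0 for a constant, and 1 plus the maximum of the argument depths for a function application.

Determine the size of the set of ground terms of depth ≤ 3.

183

Count level by level. With function symbols f1/2, f3/1, the terms of depth ≤ k are the 1 constant together with each function applied to depth-≤(k−1) tuples, so N_k = 1 + N_{k-1}^2 + N_{k-1}.
N_0 = 1
N_1 = 1 + 1^2 + 1 = 3
N_2 = 1 + 3^2 + 3 = 13
N_3 = 1 + 13^2 + 13 = 183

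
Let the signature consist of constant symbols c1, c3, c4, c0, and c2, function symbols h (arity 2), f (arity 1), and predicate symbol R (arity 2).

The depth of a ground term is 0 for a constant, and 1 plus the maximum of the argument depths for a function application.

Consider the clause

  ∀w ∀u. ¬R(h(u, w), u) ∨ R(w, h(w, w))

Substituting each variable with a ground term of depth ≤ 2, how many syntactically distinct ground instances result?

1600225

Ground terms of depth ≤ 2:
  Count level by level. With function symbols h/2, f/1, the terms of depth ≤ k are the 5 constants together with each function applied to depth-≤(k−1) tuples, so N_k = 5 + N_{k-1}^2 + N_{k-1}.
  N_0 = 5
  N_1 = 5 + 5^2 + 5 = 35
  N_2 = 5 + 35^2 + 35 = 1265
So there are 1265 ground terms available for substitution.
The body mentions every one of the 2 quantified variables; since ground terms form a free algebra, no two substitutions collapse to the same formula.
Number of ground instances = 1265^2 = 1600225.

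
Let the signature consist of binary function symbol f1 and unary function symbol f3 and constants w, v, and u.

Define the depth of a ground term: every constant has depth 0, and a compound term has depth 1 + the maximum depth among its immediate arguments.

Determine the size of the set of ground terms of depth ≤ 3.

Count level by level. With function symbols f1/2, f3/1, the terms of depth ≤ k are the 3 constants together with each function applied to depth-≤(k−1) tuples, so N_k = 3 + N_{k-1}^2 + N_{k-1}.
N_0 = 3
N_1 = 3 + 3^2 + 3 = 15
N_2 = 3 + 15^2 + 15 = 243
N_3 = 3 + 243^2 + 243 = 59295

59295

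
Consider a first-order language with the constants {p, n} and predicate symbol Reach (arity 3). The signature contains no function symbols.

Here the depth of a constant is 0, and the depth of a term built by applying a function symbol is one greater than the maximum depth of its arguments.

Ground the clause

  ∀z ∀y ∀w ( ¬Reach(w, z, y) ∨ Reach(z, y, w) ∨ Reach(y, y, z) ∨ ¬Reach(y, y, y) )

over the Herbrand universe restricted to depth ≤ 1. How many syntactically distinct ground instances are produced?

Ground terms of depth ≤ 1:
  With no function symbols every ground term is a constant, so there are exactly 2 ground terms at every depth bound.
  N_0 = 2
  N_1 = 2
  Explicitly: p, n.
So there are 2 ground terms available for substitution.
Each of z, y, w ranges independently over the available ground terms, and distinct assignments produce distinct instances.
Number of ground instances = 2^3 = 8.

8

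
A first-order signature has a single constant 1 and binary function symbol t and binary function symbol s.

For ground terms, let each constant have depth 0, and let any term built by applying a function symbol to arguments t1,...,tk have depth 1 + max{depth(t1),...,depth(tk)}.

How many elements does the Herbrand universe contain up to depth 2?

Write N_k for the number of ground terms of depth ≤ k. A term of depth ≤ k is either a constant or a function symbol applied to arguments of depth ≤ k−1, so N_k = 1 + N_{k-1}^2 + N_{k-1}^2.
N_0 = 1
N_1 = 1 + 1^2 + 1^2 = 3
N_2 = 1 + 3^2 + 3^2 = 19

19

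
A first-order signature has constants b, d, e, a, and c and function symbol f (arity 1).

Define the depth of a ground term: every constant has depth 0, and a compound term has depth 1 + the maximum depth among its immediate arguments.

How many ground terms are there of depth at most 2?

Write N_k for the number of ground terms of depth ≤ k. A term of depth ≤ k is either a constant or a function symbol applied to arguments of depth ≤ k−1, so N_k = 5 + N_{k-1}.
N_0 = 5
N_1 = 5 + 5 = 10
N_2 = 5 + 10 = 15

15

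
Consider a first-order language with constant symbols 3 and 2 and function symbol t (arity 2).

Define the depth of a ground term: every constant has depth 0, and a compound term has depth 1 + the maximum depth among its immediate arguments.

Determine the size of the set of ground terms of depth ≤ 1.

Let N_k = |{terms of depth ≤ k}|. Then N_0 = 2 and N_k = 2 + N_{k-1}^2 for k ≥ 1 (one summand per function symbol, arity giving the exponent).
N_0 = 2
N_1 = 2 + 2^2 = 6

6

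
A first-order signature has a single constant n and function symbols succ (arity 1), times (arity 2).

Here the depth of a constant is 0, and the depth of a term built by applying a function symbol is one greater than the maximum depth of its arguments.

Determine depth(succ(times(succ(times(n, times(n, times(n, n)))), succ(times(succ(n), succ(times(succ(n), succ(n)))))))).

7

depth(times(n, n)) = 1 + max(0, 0) = 1
depth(times(n, times(n, n))) = 1 + max(0, 1) = 2
depth(times(n, times(n, times(n, n)))) = 1 + max(0, 2) = 3
depth(succ(times(n, times(n, times(n, n))))) = 1 + depth(times(n, times(n, times(n, n)))) = 1 + 3 = 4
depth(succ(n)) = 1 + depth(n) = 1 + 0 = 1
depth(times(succ(n), succ(n))) = 1 + max(1, 1) = 2
depth(succ(times(succ(n), succ(n)))) = 1 + depth(times(succ(n), succ(n))) = 1 + 2 = 3
depth(times(succ(n), succ(times(succ(n), succ(n))))) = 1 + max(1, 3) = 4
depth(succ(times(succ(n), succ(times(succ(n), succ(n)))))) = 1 + depth(times(succ(n), succ(times(succ(n), succ(n))))) = 1 + 4 = 5
depth(times(succ(times(n, times(n, times(n, n)))), succ(times(succ(n), succ(times(succ(n), succ(n))))))) = 1 + max(4, 5) = 6
depth(succ(times(succ(times(n, times(n, times(n, n)))), succ(times(succ(n), succ(times(succ(n), succ(n)))))))) = 1 + depth(times(succ(times(n, times(n, times(n, n)))), succ(times(succ(n), succ(times(succ(n), succ(n))))))) = 1 + 6 = 7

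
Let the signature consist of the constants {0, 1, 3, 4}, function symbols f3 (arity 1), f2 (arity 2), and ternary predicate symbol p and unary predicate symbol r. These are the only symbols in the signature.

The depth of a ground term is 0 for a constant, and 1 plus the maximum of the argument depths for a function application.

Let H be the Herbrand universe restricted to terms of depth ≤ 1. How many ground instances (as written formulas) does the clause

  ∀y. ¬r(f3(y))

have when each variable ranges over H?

24

Ground terms of depth ≤ 1:
  Let N_k count ground terms of depth at most k. Each non-constant term of depth ≤ k is some function symbol applied to depth-≤(k−1) arguments, giving N_k = 4 + N_{k-1} + N_{k-1}^2.
  N_0 = 4
  N_1 = 4 + 4 + 4^2 = 24
So there are 24 ground terms available for substitution.
The body mentions the single quantified variable y; since ground terms form a free algebra, no two substitutions collapse to the same formula.
Number of ground instances = 24.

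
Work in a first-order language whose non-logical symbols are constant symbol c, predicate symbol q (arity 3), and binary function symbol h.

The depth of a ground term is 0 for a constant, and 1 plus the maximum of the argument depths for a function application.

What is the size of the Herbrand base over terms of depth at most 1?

First count ground terms of depth ≤ 1.
Write N_k for the number of ground terms of depth ≤ k. A term of depth ≤ k is either a constant or a function symbol applied to arguments of depth ≤ k−1, so N_k = 1 + N_{k-1}^2.
N_0 = 1
N_1 = 1 + 1^2 = 2
So |H| = 2.
Each predicate of arity r yields |H|^r ground atoms (one per choice of an r-tuple from H):
  q: 2^3 = 8
Total ground atoms: 8.

8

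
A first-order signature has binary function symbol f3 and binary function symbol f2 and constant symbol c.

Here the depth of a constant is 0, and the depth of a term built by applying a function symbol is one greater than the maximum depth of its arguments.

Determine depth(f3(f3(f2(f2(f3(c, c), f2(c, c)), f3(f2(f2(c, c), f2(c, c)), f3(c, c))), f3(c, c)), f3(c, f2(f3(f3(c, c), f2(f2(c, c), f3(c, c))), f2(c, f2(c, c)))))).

depth(f3(c, c)) = 1 + max(0, 0) = 1
depth(f2(c, c)) = 1 + max(0, 0) = 1
depth(f2(f3(c, c), f2(c, c))) = 1 + max(1, 1) = 2
depth(f2(f2(c, c), f2(c, c))) = 1 + max(1, 1) = 2
depth(f3(f2(f2(c, c), f2(c, c)), f3(c, c))) = 1 + max(2, 1) = 3
depth(f2(f2(f3(c, c), f2(c, c)), f3(f2(f2(c, c), f2(c, c)), f3(c, c)))) = 1 + max(2, 3) = 4
depth(f3(f2(f2(f3(c, c), f2(c, c)), f3(f2(f2(c, c), f2(c, c)), f3(c, c))), f3(c, c))) = 1 + max(4, 1) = 5
depth(f2(f2(c, c), f3(c, c))) = 1 + max(1, 1) = 2
depth(f3(f3(c, c), f2(f2(c, c), f3(c, c)))) = 1 + max(1, 2) = 3
depth(f2(c, f2(c, c))) = 1 + max(0, 1) = 2
depth(f2(f3(f3(c, c), f2(f2(c, c), f3(c, c))), f2(c, f2(c, c)))) = 1 + max(3, 2) = 4
depth(f3(c, f2(f3(f3(c, c), f2(f2(c, c), f3(c, c))), f2(c, f2(c, c))))) = 1 + max(0, 4) = 5
depth(f3(f3(f2(f2(f3(c, c), f2(c, c)), f3(f2(f2(c, c), f2(c, c)), f3(c, c))), f3(c, c)), f3(c, f2(f3(f3(c, c), f2(f2(c, c), f3(c, c))), f2(c, f2(c, c)))))) = 1 + max(5, 5) = 6

6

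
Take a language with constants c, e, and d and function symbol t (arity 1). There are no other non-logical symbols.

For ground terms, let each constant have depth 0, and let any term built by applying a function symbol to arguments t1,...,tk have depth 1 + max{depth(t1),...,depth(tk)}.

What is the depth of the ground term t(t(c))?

depth(t(c)) = 1 + depth(c) = 1 + 0 = 1
depth(t(t(c))) = 1 + depth(t(c)) = 1 + 1 = 2

2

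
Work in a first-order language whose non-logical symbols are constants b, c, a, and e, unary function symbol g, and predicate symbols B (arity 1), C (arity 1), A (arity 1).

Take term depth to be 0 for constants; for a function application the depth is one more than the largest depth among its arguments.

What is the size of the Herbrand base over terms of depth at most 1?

24

First count ground terms of depth ≤ 1.
Let N_k = |{terms of depth ≤ k}|. Then N_0 = 4 and N_k = 4 + N_{k-1} for k ≥ 1 (one summand per function symbol, arity giving the exponent).
N_0 = 4
N_1 = 4 + 4 = 8
Explicitly: b, c, a, e, g(b), g(c), g(a), g(e).
So |H| = 8.
Each predicate of arity r yields |H|^r ground atoms (one per choice of an r-tuple from H):
  B: 8;  C: 8;  A: 8
Total ground atoms: 8 + 8 + 8 = 24.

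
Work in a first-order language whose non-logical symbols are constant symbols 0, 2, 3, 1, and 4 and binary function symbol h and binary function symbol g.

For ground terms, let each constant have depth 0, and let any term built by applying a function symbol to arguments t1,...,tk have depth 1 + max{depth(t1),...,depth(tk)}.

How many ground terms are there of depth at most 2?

6055

If N_k denotes the number of depth-≤k ground terms, the 5 constants give N_0 = 5, and each function symbol of arity r contributes N_{k-1}^r new terms at level k: N_k = 5 + N_{k-1}^2 + N_{k-1}^2.
N_0 = 5
N_1 = 5 + 5^2 + 5^2 = 55
N_2 = 5 + 55^2 + 55^2 = 6055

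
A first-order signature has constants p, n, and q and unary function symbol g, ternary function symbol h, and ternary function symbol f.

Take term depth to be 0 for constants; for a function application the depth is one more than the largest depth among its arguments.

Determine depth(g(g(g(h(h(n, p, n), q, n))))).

5

depth(h(n, p, n)) = 1 + max(0, 0, 0) = 1
depth(h(h(n, p, n), q, n)) = 1 + max(1, 0, 0) = 2
depth(g(h(h(n, p, n), q, n))) = 1 + depth(h(h(n, p, n), q, n)) = 1 + 2 = 3
depth(g(g(h(h(n, p, n), q, n)))) = 1 + depth(g(h(h(n, p, n), q, n))) = 1 + 3 = 4
depth(g(g(g(h(h(n, p, n), q, n))))) = 1 + depth(g(g(h(h(n, p, n), q, n)))) = 1 + 4 = 5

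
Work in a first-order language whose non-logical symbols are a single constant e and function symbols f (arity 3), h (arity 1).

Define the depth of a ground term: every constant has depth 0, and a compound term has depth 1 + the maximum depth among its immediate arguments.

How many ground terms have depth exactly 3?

29792

Count level by level. With function symbols f/3, h/1, the terms of depth ≤ k are the 1 constant together with each function applied to depth-≤(k−1) tuples, so N_k = 1 + N_{k-1}^3 + N_{k-1}.
N_0 = 1
N_1 = 1 + 1^3 + 1 = 3
N_2 = 1 + 3^3 + 3 = 31
N_3 = 1 + 31^3 + 31 = 29823
Terms of depth exactly 3: N_3 − N_2 = 29823 − 31 = 29792.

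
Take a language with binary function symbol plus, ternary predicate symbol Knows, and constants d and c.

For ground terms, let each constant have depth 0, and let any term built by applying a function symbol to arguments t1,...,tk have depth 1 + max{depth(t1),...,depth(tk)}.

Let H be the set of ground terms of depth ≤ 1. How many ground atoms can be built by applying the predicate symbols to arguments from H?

216

First count ground terms of depth ≤ 1.
Write N_k for the number of ground terms of depth ≤ k. A term of depth ≤ k is either a constant or a function symbol applied to arguments of depth ≤ k−1, so N_k = 2 + N_{k-1}^2.
N_0 = 2
N_1 = 2 + 2^2 = 6
Explicitly: d, c, plus(d, d), plus(d, c), plus(c, d), plus(c, c).
So |H| = 6.
Each predicate of arity r yields |H|^r ground atoms (one per choice of an r-tuple from H):
  Knows: 6^3 = 216
Total ground atoms: 216.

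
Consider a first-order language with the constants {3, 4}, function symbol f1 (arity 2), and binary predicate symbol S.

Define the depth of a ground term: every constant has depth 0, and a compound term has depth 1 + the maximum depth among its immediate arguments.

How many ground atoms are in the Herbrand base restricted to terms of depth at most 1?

First count ground terms of depth ≤ 1.
Let N_k = |{terms of depth ≤ k}|. Then N_0 = 2 and N_k = 2 + N_{k-1}^2 for k ≥ 1 (one summand per function symbol, arity giving the exponent).
N_0 = 2
N_1 = 2 + 2^2 = 6
Explicitly: 3, 4, f1(3, 3), f1(3, 4), f1(4, 3), f1(4, 4).
So |H| = 6.
Each predicate of arity r yields |H|^r ground atoms (one per choice of an r-tuple from H):
  S: 6^2 = 36
Total ground atoms: 36.

36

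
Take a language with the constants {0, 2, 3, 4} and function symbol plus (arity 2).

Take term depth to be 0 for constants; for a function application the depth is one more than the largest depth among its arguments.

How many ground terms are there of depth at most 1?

Count level by level. With function symbols plus/2, the terms of depth ≤ k are the 4 constants together with each function applied to depth-≤(k−1) tuples, so N_k = 4 + N_{k-1}^2.
N_0 = 4
N_1 = 4 + 4^2 = 20

20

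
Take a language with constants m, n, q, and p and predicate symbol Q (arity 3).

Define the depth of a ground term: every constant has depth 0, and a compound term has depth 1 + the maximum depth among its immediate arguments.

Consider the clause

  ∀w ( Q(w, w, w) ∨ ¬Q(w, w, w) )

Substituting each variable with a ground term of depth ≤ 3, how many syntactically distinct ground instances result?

Ground terms of depth ≤ 3:
  With no function symbols every ground term is a constant, so there are exactly 4 ground terms at every depth bound.
  N_0 = 4
  N_1 = 4
  N_2 = 4
  N_3 = 4
  Explicitly: m, n, q, p.
So there are 4 ground terms available for substitution.
There is 1 variable to instantiate (w),  occurring in at least one literal, so different choices give different ground instances.
Number of ground instances = 4.

4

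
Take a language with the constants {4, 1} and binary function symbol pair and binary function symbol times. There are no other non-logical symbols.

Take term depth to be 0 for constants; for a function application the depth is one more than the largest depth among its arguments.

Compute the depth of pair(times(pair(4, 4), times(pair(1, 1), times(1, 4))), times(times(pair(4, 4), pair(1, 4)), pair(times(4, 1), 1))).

depth(pair(4, 4)) = 1 + max(0, 0) = 1
depth(pair(1, 1)) = 1 + max(0, 0) = 1
depth(times(1, 4)) = 1 + max(0, 0) = 1
depth(times(pair(1, 1), times(1, 4))) = 1 + max(1, 1) = 2
depth(times(pair(4, 4), times(pair(1, 1), times(1, 4)))) = 1 + max(1, 2) = 3
depth(pair(1, 4)) = 1 + max(0, 0) = 1
depth(times(pair(4, 4), pair(1, 4))) = 1 + max(1, 1) = 2
depth(times(4, 1)) = 1 + max(0, 0) = 1
depth(pair(times(4, 1), 1)) = 1 + max(1, 0) = 2
depth(times(times(pair(4, 4), pair(1, 4)), pair(times(4, 1), 1))) = 1 + max(2, 2) = 3
depth(pair(times(pair(4, 4), times(pair(1, 1), times(1, 4))), times(times(pair(4, 4), pair(1, 4)), pair(times(4, 1), 1)))) = 1 + max(3, 3) = 4

4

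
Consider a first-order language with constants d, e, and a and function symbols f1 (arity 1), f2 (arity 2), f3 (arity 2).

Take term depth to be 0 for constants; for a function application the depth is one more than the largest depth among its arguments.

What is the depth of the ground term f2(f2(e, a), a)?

2

depth(f2(e, a)) = 1 + max(0, 0) = 1
depth(f2(f2(e, a), a)) = 1 + max(1, 0) = 2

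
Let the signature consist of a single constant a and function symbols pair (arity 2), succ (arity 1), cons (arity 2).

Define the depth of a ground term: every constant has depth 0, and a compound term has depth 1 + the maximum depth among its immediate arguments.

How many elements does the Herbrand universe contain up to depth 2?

Write N_k for the number of ground terms of depth ≤ k. A term of depth ≤ k is either a constant or a function symbol applied to arguments of depth ≤ k−1, so N_k = 1 + N_{k-1}^2 + N_{k-1} + N_{k-1}^2.
N_0 = 1
N_1 = 1 + 1^2 + 1 + 1^2 = 4
N_2 = 1 + 4^2 + 4 + 4^2 = 37

37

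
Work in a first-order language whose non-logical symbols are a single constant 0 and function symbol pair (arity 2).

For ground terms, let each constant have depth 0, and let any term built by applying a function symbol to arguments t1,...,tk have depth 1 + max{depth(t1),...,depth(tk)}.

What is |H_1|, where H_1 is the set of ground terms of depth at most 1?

2

If N_k denotes the number of depth-≤k ground terms, the 1 constant gives N_0 = 1, and each function symbol of arity r contributes N_{k-1}^r new terms at level k: N_k = 1 + N_{k-1}^2.
N_0 = 1
N_1 = 1 + 1^2 = 2
Explicitly: 0, pair(0, 0).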